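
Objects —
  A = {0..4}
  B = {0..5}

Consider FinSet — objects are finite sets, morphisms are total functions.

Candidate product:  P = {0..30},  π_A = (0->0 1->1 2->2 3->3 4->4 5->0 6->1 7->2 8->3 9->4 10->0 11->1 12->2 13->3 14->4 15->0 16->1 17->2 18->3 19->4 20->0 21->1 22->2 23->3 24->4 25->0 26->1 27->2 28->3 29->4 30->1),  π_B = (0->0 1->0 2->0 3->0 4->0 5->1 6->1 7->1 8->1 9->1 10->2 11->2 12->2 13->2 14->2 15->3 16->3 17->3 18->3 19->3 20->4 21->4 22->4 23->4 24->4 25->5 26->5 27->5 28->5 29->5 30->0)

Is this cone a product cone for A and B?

Answer: NOT A VALID PRODUCT — |P|=31 ≠ |A|·|B|=30

Work:
|A|·|B| = 5·6 = 30;  |P| = 31
  → cardinalities differ; no bijection possible.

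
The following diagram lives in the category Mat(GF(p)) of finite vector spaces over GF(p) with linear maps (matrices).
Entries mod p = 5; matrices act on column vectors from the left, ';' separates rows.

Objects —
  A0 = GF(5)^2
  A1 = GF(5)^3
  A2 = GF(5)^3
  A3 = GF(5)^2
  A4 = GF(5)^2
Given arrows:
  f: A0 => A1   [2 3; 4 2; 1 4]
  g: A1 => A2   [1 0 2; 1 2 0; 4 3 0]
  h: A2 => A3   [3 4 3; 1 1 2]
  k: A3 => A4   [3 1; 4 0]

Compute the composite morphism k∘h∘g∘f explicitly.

Answer: [0 4; 3 0]

Trace:
  e0=(1,0) f=>(2,4,1) g=>(4,0,0) h=>(2,4) k=>(0,3)
  e1=(0,1) f=>(3,2,4) g=>(1,2,3) h=>(0,4) k=>(4,0)
composite: [0 4; 3 0]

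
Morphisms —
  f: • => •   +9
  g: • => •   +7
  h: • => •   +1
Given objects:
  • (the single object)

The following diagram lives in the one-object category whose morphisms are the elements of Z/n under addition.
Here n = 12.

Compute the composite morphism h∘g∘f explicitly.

Answer: +5

Derivation:
  0 +9≡9 +7≡4 +1≡5  (mod 12)
composite: +5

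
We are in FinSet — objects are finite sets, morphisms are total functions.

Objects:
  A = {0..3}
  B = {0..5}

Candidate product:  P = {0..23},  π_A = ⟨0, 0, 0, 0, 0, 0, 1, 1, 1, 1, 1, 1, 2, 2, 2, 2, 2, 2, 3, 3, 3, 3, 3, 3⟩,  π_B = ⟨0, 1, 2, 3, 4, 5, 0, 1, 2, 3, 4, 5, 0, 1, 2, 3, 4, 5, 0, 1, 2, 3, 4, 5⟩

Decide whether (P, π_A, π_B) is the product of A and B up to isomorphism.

Answer: VALID PRODUCT

Derivation:
|A|·|B| = 4·6 = 24;  |P| = 24
Check the pairing map k ↦ (π_A(k), π_B(k)):
  0 : (0,0)
  1 : (0,1)
  2 : (0,2)
  3 : (0,3)
  4 : (0,4)
  5 : (0,5)
  6 : (1,0)
  7 : (1,1)
  8 : (1,2)
  9 : (1,3)
  10 : (1,4)
  11 : (1,5)
  12 : (2,0)
  13 : (2,1)
  14 : (2,2)
  15 : (2,3)
  16 : (2,4)
  17 : (2,5)
  18 : (3,0)
  19 : (3,1)
  20 : (3,2)
  21 : (3,3)
  22 : (3,4)
  23 : (3,5)
distinct pairs in image: 24 / 24 needed
  → bijection onto A×B; projections well-typed.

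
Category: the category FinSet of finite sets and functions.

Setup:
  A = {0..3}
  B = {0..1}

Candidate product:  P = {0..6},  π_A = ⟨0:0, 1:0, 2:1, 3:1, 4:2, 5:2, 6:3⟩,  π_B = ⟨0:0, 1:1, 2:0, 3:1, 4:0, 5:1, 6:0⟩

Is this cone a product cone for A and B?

Answer: NOT A VALID PRODUCT — |P|=7 ≠ |A|·|B|=8

Trace:
|A|·|B| = 4·2 = 8;  |P| = 7
  → cardinalities differ; no bijection possible.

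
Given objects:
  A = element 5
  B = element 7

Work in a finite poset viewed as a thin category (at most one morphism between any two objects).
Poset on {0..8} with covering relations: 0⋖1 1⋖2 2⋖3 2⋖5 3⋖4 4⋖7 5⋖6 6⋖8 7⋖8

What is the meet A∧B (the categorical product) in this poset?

Answer: A∧B = 2

Work:
{x : x<=A ∧ x<=B} = {0,1,2}  (A=5, B=7)
  0 <= 2
  1 <= 2
  2 <= 2
glb = 2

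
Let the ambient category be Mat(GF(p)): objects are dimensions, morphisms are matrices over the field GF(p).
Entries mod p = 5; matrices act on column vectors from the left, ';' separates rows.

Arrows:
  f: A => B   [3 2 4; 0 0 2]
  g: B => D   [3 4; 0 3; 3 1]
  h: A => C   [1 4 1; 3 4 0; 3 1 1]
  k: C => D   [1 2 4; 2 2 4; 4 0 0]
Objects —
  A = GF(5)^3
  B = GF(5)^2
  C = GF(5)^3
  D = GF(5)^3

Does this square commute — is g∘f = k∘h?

Answer: COMMUTES

Derivation:
1) trace f;g:
  e0=(1,0,0) f=>(3,0) g=>(4,0,4)
  e1=(0,1,0) f=>(2,0) g=>(1,0,1)
  e2=(0,0,1) f=>(4,2) g=>(0,1,4)
  ⟦path⟧₁ = [4 1 0; 0 0 1; 4 1 4]
2) trace h;k:
  e0=(1,0,0) h=>(1,3,3) k=>(4,0,4)
  e1=(0,1,0) h=>(4,4,1) k=>(1,0,1)
  e2=(0,0,1) h=>(1,0,1) k=>(0,1,4)
  ⟦path⟧₂ = [4 1 0; 0 0 1; 4 1 4]
Equal? YES — commutes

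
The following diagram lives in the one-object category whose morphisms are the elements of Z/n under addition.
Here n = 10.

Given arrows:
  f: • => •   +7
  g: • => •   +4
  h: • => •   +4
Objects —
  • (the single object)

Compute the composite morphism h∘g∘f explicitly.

  0 +7≡7 +4≡1 +4≡5  (mod 10)
composite: +5

Answer: +5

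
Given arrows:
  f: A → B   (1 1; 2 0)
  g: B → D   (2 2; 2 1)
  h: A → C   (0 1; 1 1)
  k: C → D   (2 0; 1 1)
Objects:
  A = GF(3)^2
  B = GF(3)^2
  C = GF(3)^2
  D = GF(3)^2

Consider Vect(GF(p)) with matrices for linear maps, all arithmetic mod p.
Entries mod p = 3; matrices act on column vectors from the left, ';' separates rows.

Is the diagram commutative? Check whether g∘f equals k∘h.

1) trace f;g:
  e0=[1,0] f→[1,2] g→[0,1]
  e1=[0,1] f→[1,0] g→[2,2]
  composite₁ = (0 2; 1 2)
2) trace h;k:
  e0=[1,0] h→[0,1] k→[0,1]
  e1=[0,1] h→[1,1] k→[2,2]
  composite₂ = (0 2; 1 2)
Equal? equal; square commutes

Answer: COMMUTES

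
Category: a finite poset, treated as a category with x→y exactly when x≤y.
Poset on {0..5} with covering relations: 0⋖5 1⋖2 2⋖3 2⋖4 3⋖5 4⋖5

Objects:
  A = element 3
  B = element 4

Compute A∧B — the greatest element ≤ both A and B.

Answer: A∧B = 2

Derivation:
{x : x⊑A ∧ x⊑B} = {1,2}  (A=3, B=4)
  1 ⊑ 2
  2 ⊑ 2
glb = 2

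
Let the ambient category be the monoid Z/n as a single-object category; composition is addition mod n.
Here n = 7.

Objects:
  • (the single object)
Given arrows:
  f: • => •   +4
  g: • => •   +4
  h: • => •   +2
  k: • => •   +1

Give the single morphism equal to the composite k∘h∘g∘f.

  0 +4≡4 +4≡1 +2≡3 +1≡4  (mod 7)
result: +4

Answer: +4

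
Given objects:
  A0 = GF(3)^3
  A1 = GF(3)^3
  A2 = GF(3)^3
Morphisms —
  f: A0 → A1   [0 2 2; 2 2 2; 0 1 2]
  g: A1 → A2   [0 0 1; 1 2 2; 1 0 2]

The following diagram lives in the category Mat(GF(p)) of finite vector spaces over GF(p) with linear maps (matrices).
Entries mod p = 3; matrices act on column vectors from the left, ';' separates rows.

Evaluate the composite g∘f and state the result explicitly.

Answer: [0 1 2; 1 2 1; 0 1 0]

Derivation:
  e0=[1,0,0] f→[0,2,0] g→[0,1,0]
  e1=[0,1,0] f→[2,2,1] g→[1,2,1]
  e2=[0,0,1] f→[2,2,2] g→[2,1,0]
⟦path⟧: [0 1 2; 1 2 1; 0 1 0]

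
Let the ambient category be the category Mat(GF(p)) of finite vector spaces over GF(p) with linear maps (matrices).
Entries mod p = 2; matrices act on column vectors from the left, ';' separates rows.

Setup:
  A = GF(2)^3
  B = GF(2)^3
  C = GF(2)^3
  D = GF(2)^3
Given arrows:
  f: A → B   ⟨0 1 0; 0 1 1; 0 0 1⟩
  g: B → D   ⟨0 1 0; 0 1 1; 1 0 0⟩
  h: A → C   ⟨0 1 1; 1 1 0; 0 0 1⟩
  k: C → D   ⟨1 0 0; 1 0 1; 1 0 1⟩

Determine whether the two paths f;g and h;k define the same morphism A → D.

Along f;g (path 1):
  e0=[1,0,0] f→[0,0,0] g→[0,0,0]
  e1=[0,1,0] f→[1,1,0] g→[1,1,1]
  e2=[0,0,1] f→[0,1,1] g→[1,0,0]
  result₁ = ⟨0 1 1; 0 1 0; 0 1 0⟩
Along h;k (path 2):
  e0=[1,0,0] h→[0,1,0] k→[0,0,0]
  e1=[0,1,0] h→[1,1,0] k→[1,1,1]
  e2=[0,0,1] h→[1,0,1] k→[1,0,0]
  result₂ = ⟨0 1 1; 0 1 0; 0 1 0⟩
Equal? same morphism ✓

Answer: COMMUTES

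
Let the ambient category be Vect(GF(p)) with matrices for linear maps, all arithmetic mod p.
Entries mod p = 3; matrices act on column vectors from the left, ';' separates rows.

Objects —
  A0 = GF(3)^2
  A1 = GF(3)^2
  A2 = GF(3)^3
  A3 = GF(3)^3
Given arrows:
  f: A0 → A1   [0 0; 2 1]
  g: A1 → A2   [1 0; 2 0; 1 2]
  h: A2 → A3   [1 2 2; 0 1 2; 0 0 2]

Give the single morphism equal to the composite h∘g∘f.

  e0=(1,0) f→(0,2) g→(0,0,1) h→(2,2,2)
  e1=(0,1) f→(0,1) g→(0,0,2) h→(1,1,1)
result: [2 1; 2 1; 2 1]

Answer: [2 1; 2 1; 2 1]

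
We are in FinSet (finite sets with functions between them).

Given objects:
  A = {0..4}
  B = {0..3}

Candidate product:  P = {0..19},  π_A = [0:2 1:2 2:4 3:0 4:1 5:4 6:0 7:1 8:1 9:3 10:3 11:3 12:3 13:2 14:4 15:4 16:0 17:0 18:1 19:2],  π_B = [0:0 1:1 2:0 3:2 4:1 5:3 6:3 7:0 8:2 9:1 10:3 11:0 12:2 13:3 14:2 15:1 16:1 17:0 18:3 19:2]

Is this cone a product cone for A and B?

Answer: VALID PRODUCT

Trace:
|A|·|B| = 5·4 = 20;  |P| = 20
Check the pairing map k ↦ (π_A(k), π_B(k)):
  0 : (2,0)
  1 : (2,1)
  2 : (4,0)
  3 : (0,2)
  4 : (1,1)
  5 : (4,3)
  6 : (0,3)
  7 : (1,0)
  8 : (1,2)
  9 : (3,1)
  10 : (3,3)
  11 : (3,0)
  12 : (3,2)
  13 : (2,3)
  14 : (4,2)
  15 : (4,1)
  16 : (0,1)
  17 : (0,0)
  18 : (1,3)
  19 : (2,2)
distinct pairs in image: 20 / 20 needed
  → bijection onto A×B; projections well-typed.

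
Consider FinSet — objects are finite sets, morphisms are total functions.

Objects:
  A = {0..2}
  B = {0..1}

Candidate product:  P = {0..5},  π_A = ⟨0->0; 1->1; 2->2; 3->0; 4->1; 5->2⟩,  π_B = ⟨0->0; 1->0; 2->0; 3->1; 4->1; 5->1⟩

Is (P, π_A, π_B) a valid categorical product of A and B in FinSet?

Answer: VALID PRODUCT

Trace:
|A|·|B| = 3·2 = 6;  |P| = 6
Check the pairing map k ↦ (π_A(k), π_B(k)):
  0 -> (0,0)
  1 -> (1,0)
  2 -> (2,0)
  3 -> (0,1)
  4 -> (1,1)
  5 -> (2,1)
distinct pairs in image: 6 / 6 needed
  → bijection onto A×B; projections well-typed.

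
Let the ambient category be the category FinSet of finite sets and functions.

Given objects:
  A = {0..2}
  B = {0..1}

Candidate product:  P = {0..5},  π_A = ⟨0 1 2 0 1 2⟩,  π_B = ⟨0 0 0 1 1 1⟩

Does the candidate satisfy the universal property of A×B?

|A|·|B| = 3·2 = 6;  |P| = 6
Check the pairing map k ↦ (π_A(k), π_B(k)):
  0 -> (0,0)
  1 -> (1,0)
  2 -> (2,0)
  3 -> (0,1)
  4 -> (1,1)
  5 -> (2,1)
distinct pairs in image: 6 / 6 needed
  → bijection onto A×B; projections well-typed.

Answer: VALID PRODUCT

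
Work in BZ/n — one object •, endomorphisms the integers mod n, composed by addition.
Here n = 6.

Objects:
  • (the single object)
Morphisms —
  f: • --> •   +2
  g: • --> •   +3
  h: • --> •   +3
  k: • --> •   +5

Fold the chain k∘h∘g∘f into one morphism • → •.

Answer: +1

Derivation:
  0 +2≡2 +3≡5 +3≡2 +5≡1  (mod 6)
⟦path⟧: +1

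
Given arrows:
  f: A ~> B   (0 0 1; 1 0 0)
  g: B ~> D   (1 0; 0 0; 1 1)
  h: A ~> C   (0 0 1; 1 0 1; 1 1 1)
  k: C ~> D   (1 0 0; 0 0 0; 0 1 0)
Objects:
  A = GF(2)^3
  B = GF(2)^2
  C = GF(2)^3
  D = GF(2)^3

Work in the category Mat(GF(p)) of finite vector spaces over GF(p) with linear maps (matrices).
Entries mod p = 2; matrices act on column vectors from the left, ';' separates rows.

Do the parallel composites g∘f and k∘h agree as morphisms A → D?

1) trace f;g:
  e0=⟨1,0,0⟩ f~>⟨0,1⟩ g~>⟨0,0,1⟩
  e1=⟨0,1,0⟩ f~>⟨0,0⟩ g~>⟨0,0,0⟩
  e2=⟨0,0,1⟩ f~>⟨1,0⟩ g~>⟨1,0,1⟩
  result₁ = (0 0 1; 0 0 0; 1 0 1)
2) trace h;k:
  e0=⟨1,0,0⟩ h~>⟨0,1,1⟩ k~>⟨0,0,1⟩
  e1=⟨0,1,0⟩ h~>⟨0,0,1⟩ k~>⟨0,0,0⟩
  e2=⟨0,0,1⟩ h~>⟨1,1,1⟩ k~>⟨1,0,1⟩
  result₂ = (0 0 1; 0 0 0; 1 0 1)
Equal? equal; square commutes

Answer: COMMUTES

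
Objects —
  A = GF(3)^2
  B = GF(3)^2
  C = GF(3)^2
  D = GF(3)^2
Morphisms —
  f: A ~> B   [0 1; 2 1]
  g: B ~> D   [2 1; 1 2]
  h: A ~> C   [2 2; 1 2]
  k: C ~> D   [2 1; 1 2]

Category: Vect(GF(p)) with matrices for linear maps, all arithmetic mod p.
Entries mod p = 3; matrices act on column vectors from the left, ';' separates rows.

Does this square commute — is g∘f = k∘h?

Path 1 = f;g:
  e0=(1,0) f~>(0,2) g~>(2,1)
  e1=(0,1) f~>(1,1) g~>(0,0)
  result₁ = [2 0; 1 0]
Path 2 = h;k:
  e0=(1,0) h~>(2,1) k~>(2,1)
  e1=(0,1) h~>(2,2) k~>(0,0)
  result₂ = [2 0; 1 0]
Equal? same morphism ✓

Answer: COMMUTES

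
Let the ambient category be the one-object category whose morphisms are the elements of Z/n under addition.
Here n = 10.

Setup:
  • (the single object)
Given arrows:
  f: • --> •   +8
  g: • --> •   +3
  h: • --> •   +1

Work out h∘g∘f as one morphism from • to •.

  0 +8≡8 +3≡1 +1≡2  (mod 10)
result: +2

Answer: +2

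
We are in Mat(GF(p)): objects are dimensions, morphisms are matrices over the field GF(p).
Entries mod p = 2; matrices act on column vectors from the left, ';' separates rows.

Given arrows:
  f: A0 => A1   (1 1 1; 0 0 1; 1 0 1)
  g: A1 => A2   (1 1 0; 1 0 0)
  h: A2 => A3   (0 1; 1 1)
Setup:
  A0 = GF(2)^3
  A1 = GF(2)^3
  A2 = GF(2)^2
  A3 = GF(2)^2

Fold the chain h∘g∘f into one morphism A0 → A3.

Answer: (1 1 1; 0 0 1)

Trace:
  e0=[1,0,0] f=>[1,0,1] g=>[1,1] h=>[1,0]
  e1=[0,1,0] f=>[1,0,0] g=>[1,1] h=>[1,0]
  e2=[0,0,1] f=>[1,1,1] g=>[0,1] h=>[1,1]
composite: (1 1 1; 0 0 1)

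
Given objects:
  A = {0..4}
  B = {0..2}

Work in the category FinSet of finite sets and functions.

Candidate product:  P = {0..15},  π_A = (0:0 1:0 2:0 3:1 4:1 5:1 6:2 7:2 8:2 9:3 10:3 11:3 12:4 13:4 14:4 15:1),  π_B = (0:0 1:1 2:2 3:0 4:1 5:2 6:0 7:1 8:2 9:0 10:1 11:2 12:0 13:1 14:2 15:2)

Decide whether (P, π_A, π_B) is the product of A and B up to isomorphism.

Answer: NOT A VALID PRODUCT — |P|=16 ≠ |A|·|B|=15

Trace:
|A|·|B| = 5·3 = 15;  |P| = 16
  → cardinalities differ; no bijection possible.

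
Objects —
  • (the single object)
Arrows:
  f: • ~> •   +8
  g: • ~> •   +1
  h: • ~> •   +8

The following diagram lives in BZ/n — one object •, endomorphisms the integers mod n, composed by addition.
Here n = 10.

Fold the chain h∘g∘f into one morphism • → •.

Answer: +7

Derivation:
  0 +8≡8 +1≡9 +8≡7  (mod 10)
⟦path⟧: +7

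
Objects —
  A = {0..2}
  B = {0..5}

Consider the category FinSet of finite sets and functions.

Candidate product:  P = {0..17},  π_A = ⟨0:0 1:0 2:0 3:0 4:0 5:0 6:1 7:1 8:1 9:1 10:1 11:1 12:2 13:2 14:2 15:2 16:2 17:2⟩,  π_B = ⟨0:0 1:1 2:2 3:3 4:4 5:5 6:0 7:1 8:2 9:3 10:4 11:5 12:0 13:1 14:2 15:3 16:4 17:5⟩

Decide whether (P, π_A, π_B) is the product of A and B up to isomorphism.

|A|·|B| = 3·6 = 18;  |P| = 18
Check the pairing map k ↦ (π_A(k), π_B(k)):
  0 : (0,0)
  1 : (0,1)
  2 : (0,2)
  3 : (0,3)
  4 : (0,4)
  5 : (0,5)
  6 : (1,0)
  7 : (1,1)
  8 : (1,2)
  9 : (1,3)
  10 : (1,4)
  11 : (1,5)
  12 : (2,0)
  13 : (2,1)
  14 : (2,2)
  15 : (2,3)
  16 : (2,4)
  17 : (2,5)
distinct pairs in image: 18 / 18 needed
  → bijection onto A×B; projections well-typed.

Answer: VALID PRODUCT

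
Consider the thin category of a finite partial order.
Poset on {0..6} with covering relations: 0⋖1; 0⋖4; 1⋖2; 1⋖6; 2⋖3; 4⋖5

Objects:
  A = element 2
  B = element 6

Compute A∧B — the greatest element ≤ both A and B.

{x : x⊑A ∧ x⊑B} = {0,1}  (A=2, B=6)
  0 ⊑ 1
  1 ⊑ 1
glb = 1

Answer: A∧B = 1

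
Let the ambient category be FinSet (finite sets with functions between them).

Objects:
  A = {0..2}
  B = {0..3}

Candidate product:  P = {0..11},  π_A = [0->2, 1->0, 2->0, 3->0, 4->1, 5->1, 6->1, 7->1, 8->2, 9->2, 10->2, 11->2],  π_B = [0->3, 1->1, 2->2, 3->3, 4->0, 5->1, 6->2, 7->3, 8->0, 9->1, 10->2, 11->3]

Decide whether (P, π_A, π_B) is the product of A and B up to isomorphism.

Answer: NOT A VALID PRODUCT — duplicate pair at indices 11,0

Work:
|A|·|B| = 3·4 = 12;  |P| = 12
Check the pairing map k ↦ (π_A(k), π_B(k)):
  0 -> (2,3)
  1 -> (0,1)
  2 -> (0,2)
  3 -> (0,3)
  4 -> (1,0)
  5 -> (1,1)
  6 -> (1,2)
  7 -> (1,3)
  8 -> (2,0)
  9 -> (2,1)
  10 -> (2,2)
  11 -> (2,3)  ✗ repeats pair of k=0
distinct pairs in image: 11 / 12 needed
  → (2,3) hit at k=0 and k=11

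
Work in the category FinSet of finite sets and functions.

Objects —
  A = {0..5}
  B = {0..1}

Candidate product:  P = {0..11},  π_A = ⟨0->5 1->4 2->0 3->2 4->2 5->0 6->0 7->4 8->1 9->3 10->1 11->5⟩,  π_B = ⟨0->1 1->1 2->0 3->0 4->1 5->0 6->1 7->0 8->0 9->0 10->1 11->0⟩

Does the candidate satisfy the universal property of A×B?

|A|·|B| = 6·2 = 12;  |P| = 12
Check the pairing map k ↦ (π_A(k), π_B(k)):
  0 -> (5,1)
  1 -> (4,1)
  2 -> (0,0)
  3 -> (2,0)
  4 -> (2,1)
  5 -> (0,0)  ✗ repeats pair of k=2
  6 -> (0,1)
  7 -> (4,0)
  8 -> (1,0)
  9 -> (3,0)
  10 -> (1,1)
  11 -> (5,0)
distinct pairs in image: 11 / 12 needed
  → (0,0) hit at k=2 and k=5

Answer: NOT A VALID PRODUCT — duplicate pair at indices 2,5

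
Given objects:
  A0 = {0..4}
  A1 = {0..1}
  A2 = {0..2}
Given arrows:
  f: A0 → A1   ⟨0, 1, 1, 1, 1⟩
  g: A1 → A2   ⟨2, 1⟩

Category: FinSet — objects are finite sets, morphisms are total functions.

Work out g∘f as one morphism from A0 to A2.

  0 f→0 g→2
  1 f→1 g→1
  2 f→1 g→1
  3 f→1 g→1
  4 f→1 g→1
composite: ⟨2, 1, 1, 1, 1⟩

Answer: ⟨2, 1, 1, 1, 1⟩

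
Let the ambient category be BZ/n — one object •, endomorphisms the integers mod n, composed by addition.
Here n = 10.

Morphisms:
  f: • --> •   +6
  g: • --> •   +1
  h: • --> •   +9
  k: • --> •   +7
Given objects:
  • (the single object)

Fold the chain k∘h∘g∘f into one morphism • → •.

Answer: +3

Derivation:
  0 +6≡6 +1≡7 +9≡6 +7≡3  (mod 10)
composite: +3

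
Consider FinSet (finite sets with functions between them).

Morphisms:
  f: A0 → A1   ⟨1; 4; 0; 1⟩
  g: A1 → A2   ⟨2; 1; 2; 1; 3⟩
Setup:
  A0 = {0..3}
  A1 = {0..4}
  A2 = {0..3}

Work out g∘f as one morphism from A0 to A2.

Answer: ⟨1; 3; 2; 1⟩

Trace:
  0 f→1 g→1
  1 f→4 g→3
  2 f→0 g→2
  3 f→1 g→1
composite: ⟨1; 3; 2; 1⟩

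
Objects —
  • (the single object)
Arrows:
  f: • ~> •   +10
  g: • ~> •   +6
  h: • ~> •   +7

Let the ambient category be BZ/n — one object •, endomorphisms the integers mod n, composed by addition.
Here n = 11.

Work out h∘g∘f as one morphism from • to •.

Answer: +1

Derivation:
  0 +10≡10 +6≡5 +7≡1  (mod 11)
composite: +1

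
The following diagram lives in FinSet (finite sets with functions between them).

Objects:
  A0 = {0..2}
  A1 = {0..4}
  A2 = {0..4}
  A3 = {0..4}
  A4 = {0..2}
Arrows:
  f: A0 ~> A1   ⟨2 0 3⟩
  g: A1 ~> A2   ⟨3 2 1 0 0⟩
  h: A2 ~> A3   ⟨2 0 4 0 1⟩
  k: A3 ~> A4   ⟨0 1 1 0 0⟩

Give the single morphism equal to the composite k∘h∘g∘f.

Answer: ⟨0 0 1⟩

Work:
  0 f~>2 g~>1 h~>0 k~>0
  1 f~>0 g~>3 h~>0 k~>0
  2 f~>3 g~>0 h~>2 k~>1
result: ⟨0 0 1⟩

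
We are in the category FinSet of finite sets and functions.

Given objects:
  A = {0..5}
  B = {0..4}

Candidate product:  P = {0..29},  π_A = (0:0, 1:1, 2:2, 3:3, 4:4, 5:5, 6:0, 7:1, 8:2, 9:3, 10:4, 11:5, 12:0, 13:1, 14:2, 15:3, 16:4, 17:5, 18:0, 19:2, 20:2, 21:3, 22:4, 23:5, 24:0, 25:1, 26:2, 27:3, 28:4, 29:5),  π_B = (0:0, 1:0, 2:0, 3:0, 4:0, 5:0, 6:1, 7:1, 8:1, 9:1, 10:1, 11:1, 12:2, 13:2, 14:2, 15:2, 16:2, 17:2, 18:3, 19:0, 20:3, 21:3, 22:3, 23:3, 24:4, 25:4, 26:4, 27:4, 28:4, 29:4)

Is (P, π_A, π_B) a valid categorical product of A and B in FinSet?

Answer: NOT A VALID PRODUCT — duplicate pair at indices 2,19

Work:
|A|·|B| = 6·5 = 30;  |P| = 30
Check the pairing map k ↦ (π_A(k), π_B(k)):
  0 : (0,0)
  1 : (1,0)
  2 : (2,0)
  3 : (3,0)
  4 : (4,0)
  5 : (5,0)
  6 : (0,1)
  7 : (1,1)
  8 : (2,1)
  9 : (3,1)
  10 : (4,1)
  11 : (5,1)
  12 : (0,2)
  13 : (1,2)
  14 : (2,2)
  15 : (3,2)
  16 : (4,2)
  17 : (5,2)
  18 : (0,3)
  19 : (2,0)  ✗ repeats pair of k=2
  20 : (2,3)
  21 : (3,3)
  22 : (4,3)
  23 : (5,3)
  24 : (0,4)
  25 : (1,4)
  26 : (2,4)
  27 : (3,4)
  28 : (4,4)
  29 : (5,4)
distinct pairs in image: 29 / 30 needed
  → (2,0) hit at k=2 and k=19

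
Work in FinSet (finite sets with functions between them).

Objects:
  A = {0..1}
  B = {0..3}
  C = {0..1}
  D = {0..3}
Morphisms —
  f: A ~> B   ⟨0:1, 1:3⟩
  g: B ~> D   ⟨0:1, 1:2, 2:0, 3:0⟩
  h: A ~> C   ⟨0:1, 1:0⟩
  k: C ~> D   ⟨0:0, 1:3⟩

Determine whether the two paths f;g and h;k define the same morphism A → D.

1) trace f;g:
  0 f~>1 g~>2
  1 f~>3 g~>0
  result₁ = ⟨0:2, 1:0⟩
2) trace h;k:
  0 h~>1 k~>3
  1 h~>0 k~>0
  result₂ = ⟨0:3, 1:0⟩
Equal? NO — does not commute

Answer: DOES NOT COMMUTE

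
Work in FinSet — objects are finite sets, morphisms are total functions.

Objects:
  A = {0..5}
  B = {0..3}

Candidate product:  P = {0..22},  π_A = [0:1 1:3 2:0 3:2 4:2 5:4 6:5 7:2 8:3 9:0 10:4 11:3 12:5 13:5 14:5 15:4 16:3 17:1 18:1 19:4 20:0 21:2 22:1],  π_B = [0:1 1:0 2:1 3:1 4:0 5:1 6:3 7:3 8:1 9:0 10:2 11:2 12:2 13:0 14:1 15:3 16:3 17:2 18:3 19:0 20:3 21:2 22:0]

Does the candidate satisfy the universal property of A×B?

Answer: NOT A VALID PRODUCT — |P|=23 ≠ |A|·|B|=24

Work:
|A|·|B| = 6·4 = 24;  |P| = 23
  → cardinalities differ; no bijection possible.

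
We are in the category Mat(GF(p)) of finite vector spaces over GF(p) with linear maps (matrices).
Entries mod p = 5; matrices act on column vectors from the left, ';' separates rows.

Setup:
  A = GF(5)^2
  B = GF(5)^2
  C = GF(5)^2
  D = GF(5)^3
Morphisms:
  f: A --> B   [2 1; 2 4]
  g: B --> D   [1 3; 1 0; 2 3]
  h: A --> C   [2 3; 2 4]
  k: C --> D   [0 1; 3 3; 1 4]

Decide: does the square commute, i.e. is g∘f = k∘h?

Path 1 = f;g:
  e0=(1,0) f-->(2,2) g-->(3,2,0)
  e1=(0,1) f-->(1,4) g-->(3,1,4)
  ⟦path⟧₁ = [3 3; 2 1; 0 4]
Path 2 = h;k:
  e0=(1,0) h-->(2,2) k-->(2,2,0)
  e1=(0,1) h-->(3,4) k-->(4,1,4)
  ⟦path⟧₂ = [2 4; 2 1; 0 4]
Equal? differ; not commutative

Answer: DOES NOT COMMUTE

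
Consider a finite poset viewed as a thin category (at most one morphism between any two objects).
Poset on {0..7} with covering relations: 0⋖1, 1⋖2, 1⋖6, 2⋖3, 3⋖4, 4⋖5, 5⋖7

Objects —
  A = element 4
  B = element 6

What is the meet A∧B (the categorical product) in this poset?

Answer: A∧B = 1

Trace:
Common predecessors of 4,6: {0,1}
  0 <= 1
  1 <= 1
glb = 1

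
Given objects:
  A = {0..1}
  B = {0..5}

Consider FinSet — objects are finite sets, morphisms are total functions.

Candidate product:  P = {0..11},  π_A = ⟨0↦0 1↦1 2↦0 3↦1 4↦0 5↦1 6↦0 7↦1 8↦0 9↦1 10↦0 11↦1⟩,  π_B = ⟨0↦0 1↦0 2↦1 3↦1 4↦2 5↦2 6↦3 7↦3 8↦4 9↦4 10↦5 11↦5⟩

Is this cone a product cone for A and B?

Answer: VALID PRODUCT

Derivation:
|A|·|B| = 2·6 = 12;  |P| = 12
Check the pairing map k ↦ (π_A(k), π_B(k)):
  0 ↦ (0,0)
  1 ↦ (1,0)
  2 ↦ (0,1)
  3 ↦ (1,1)
  4 ↦ (0,2)
  5 ↦ (1,2)
  6 ↦ (0,3)
  7 ↦ (1,3)
  8 ↦ (0,4)
  9 ↦ (1,4)
  10 ↦ (0,5)
  11 ↦ (1,5)
distinct pairs in image: 12 / 12 needed
  → bijection onto A×B; projections well-typed.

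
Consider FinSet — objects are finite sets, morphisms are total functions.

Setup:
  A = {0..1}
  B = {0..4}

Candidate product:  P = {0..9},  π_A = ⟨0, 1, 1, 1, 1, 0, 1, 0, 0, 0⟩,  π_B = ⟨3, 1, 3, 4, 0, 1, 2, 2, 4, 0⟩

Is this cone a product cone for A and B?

|A|·|B| = 2·5 = 10;  |P| = 10
Check the pairing map k ↦ (π_A(k), π_B(k)):
  0 ↦ (0,3)
  1 ↦ (1,1)
  2 ↦ (1,3)
  3 ↦ (1,4)
  4 ↦ (1,0)
  5 ↦ (0,1)
  6 ↦ (1,2)
  7 ↦ (0,2)
  8 ↦ (0,4)
  9 ↦ (0,0)
distinct pairs in image: 10 / 10 needed
  → bijection onto A×B; projections well-typed.

Answer: VALID PRODUCT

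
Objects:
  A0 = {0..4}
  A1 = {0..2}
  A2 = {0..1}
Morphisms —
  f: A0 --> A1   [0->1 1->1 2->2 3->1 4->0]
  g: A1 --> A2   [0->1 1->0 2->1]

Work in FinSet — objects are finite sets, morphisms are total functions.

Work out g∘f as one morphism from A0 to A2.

Answer: [0->0 1->0 2->1 3->0 4->1]

Derivation:
  0 f-->1 g-->0
  1 f-->1 g-->0
  2 f-->2 g-->1
  3 f-->1 g-->0
  4 f-->0 g-->1
composite: [0->0 1->0 2->1 3->0 4->1]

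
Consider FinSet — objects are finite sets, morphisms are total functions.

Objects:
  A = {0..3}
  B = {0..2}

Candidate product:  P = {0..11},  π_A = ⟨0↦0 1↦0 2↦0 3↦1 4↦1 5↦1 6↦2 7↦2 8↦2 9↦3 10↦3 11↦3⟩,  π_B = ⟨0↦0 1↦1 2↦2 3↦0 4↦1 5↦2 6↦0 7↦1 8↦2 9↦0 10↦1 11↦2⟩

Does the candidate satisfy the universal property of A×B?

|A|·|B| = 4·3 = 12;  |P| = 12
Check the pairing map k ↦ (π_A(k), π_B(k)):
  0 ↦ (0,0)
  1 ↦ (0,1)
  2 ↦ (0,2)
  3 ↦ (1,0)
  4 ↦ (1,1)
  5 ↦ (1,2)
  6 ↦ (2,0)
  7 ↦ (2,1)
  8 ↦ (2,2)
  9 ↦ (3,0)
  10 ↦ (3,1)
  11 ↦ (3,2)
distinct pairs in image: 12 / 12 needed
  → bijection onto A×B; projections well-typed.

Answer: VALID PRODUCT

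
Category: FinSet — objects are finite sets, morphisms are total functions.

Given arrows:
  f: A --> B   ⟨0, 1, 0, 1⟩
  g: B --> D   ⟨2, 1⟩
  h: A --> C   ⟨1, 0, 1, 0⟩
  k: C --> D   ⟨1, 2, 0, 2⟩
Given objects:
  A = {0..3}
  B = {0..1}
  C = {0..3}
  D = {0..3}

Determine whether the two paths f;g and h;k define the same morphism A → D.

Along f;g (path 1):
  0 f-->0 g-->2
  1 f-->1 g-->1
  2 f-->0 g-->2
  3 f-->1 g-->1
  ⟦path⟧₁ = ⟨2, 1, 2, 1⟩
Along h;k (path 2):
  0 h-->1 k-->2
  1 h-->0 k-->1
  2 h-->1 k-->2
  3 h-->0 k-->1
  ⟦path⟧₂ = ⟨2, 1, 2, 1⟩
Equal? equal; square commutes

Answer: COMMUTES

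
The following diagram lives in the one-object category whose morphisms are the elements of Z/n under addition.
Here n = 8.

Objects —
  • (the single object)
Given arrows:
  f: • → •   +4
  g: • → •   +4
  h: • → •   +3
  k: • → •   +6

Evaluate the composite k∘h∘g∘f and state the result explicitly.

  0 +4≡4 +4≡0 +3≡3 +6≡1  (mod 8)
⟦path⟧: +1

Answer: +1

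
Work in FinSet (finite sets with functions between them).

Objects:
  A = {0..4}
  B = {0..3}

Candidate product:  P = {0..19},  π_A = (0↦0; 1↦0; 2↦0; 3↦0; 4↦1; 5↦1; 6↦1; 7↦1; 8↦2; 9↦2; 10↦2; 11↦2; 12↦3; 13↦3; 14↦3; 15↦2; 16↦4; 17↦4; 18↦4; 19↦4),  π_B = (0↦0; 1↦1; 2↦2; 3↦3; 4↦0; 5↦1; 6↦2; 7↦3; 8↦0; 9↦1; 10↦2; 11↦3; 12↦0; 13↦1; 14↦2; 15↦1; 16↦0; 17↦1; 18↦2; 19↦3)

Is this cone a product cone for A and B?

Answer: NOT A VALID PRODUCT — duplicate pair at indices 9,15

Derivation:
|A|·|B| = 5·4 = 20;  |P| = 20
Check the pairing map k ↦ (π_A(k), π_B(k)):
  0 ↦ (0,0)
  1 ↦ (0,1)
  2 ↦ (0,2)
  3 ↦ (0,3)
  4 ↦ (1,0)
  5 ↦ (1,1)
  6 ↦ (1,2)
  7 ↦ (1,3)
  8 ↦ (2,0)
  9 ↦ (2,1)
  10 ↦ (2,2)
  11 ↦ (2,3)
  12 ↦ (3,0)
  13 ↦ (3,1)
  14 ↦ (3,2)
  15 ↦ (2,1)  ✗ repeats pair of k=9
  16 ↦ (4,0)
  17 ↦ (4,1)
  18 ↦ (4,2)
  19 ↦ (4,3)
distinct pairs in image: 19 / 20 needed
  → (2,1) hit at k=9 and k=15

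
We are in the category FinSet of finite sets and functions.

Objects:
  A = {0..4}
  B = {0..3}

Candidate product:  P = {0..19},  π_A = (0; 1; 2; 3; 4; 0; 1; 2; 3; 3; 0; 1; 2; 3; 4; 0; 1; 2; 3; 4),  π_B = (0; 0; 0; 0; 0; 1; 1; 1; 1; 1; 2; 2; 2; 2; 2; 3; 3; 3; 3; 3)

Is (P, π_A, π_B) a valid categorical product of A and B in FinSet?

Answer: NOT A VALID PRODUCT — duplicate pair at indices 8,9

Derivation:
|A|·|B| = 5·4 = 20;  |P| = 20
Check the pairing map k ↦ (π_A(k), π_B(k)):
  0 : (0,0)
  1 : (1,0)
  2 : (2,0)
  3 : (3,0)
  4 : (4,0)
  5 : (0,1)
  6 : (1,1)
  7 : (2,1)
  8 : (3,1)
  9 : (3,1)  ✗ repeats pair of k=8
  10 : (0,2)
  11 : (1,2)
  12 : (2,2)
  13 : (3,2)
  14 : (4,2)
  15 : (0,3)
  16 : (1,3)
  17 : (2,3)
  18 : (3,3)
  19 : (4,3)
distinct pairs in image: 19 / 20 needed
  → (3,1) hit at k=8 and k=9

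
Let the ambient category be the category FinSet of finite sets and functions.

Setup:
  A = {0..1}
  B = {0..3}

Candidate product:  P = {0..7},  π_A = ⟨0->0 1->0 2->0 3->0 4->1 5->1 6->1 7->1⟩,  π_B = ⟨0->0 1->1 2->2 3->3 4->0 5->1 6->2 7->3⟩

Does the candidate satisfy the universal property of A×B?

|A|·|B| = 2·4 = 8;  |P| = 8
Check the pairing map k ↦ (π_A(k), π_B(k)):
  0 -> (0,0)
  1 -> (0,1)
  2 -> (0,2)
  3 -> (0,3)
  4 -> (1,0)
  5 -> (1,1)
  6 -> (1,2)
  7 -> (1,3)
distinct pairs in image: 8 / 8 needed
  → bijection onto A×B; projections well-typed.

Answer: VALID PRODUCT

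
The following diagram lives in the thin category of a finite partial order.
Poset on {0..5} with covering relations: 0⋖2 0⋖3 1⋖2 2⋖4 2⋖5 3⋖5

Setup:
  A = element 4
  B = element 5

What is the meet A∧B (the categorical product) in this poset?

Common predecessors of 4,5: {0,1,2}
  0 <= 2
  1 <= 2
  2 <= 2
glb = 2

Answer: A∧B = 2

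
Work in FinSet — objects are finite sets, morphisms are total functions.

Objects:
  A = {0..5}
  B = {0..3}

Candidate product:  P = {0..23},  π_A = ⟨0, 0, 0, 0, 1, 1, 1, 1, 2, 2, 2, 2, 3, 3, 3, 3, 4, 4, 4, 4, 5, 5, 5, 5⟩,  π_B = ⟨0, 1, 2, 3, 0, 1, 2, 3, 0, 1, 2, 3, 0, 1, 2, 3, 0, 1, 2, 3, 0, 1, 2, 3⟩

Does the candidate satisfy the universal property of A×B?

|A|·|B| = 6·4 = 24;  |P| = 24
Check the pairing map k ↦ (π_A(k), π_B(k)):
  0 -> (0,0)
  1 -> (0,1)
  2 -> (0,2)
  3 -> (0,3)
  4 -> (1,0)
  5 -> (1,1)
  6 -> (1,2)
  7 -> (1,3)
  8 -> (2,0)
  9 -> (2,1)
  10 -> (2,2)
  11 -> (2,3)
  12 -> (3,0)
  13 -> (3,1)
  14 -> (3,2)
  15 -> (3,3)
  16 -> (4,0)
  17 -> (4,1)
  18 -> (4,2)
  19 -> (4,3)
  20 -> (5,0)
  21 -> (5,1)
  22 -> (5,2)
  23 -> (5,3)
distinct pairs in image: 24 / 24 needed
  → bijection onto A×B; projections well-typed.

Answer: VALID PRODUCT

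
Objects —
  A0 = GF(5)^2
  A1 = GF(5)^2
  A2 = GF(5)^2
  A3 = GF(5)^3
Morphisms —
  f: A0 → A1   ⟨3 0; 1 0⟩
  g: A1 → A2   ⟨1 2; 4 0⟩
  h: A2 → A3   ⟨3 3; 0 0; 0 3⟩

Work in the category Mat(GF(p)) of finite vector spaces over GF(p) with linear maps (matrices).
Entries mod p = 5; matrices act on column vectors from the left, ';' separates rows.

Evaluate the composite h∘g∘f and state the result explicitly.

Answer: ⟨1 0; 0 0; 1 0⟩

Derivation:
  e0=(1,0) f→(3,1) g→(0,2) h→(1,0,1)
  e1=(0,1) f→(0,0) g→(0,0) h→(0,0,0)
result: ⟨1 0; 0 0; 1 0⟩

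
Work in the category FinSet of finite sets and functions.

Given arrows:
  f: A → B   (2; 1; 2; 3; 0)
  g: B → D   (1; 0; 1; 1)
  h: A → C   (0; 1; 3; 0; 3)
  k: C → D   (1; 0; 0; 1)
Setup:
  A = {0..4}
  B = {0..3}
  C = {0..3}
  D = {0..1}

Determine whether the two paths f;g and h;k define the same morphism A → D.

Answer: COMMUTES

Derivation:
Along f;g (path 1):
  0 f→2 g→1
  1 f→1 g→0
  2 f→2 g→1
  3 f→3 g→1
  4 f→0 g→1
  result₁ = (1; 0; 1; 1; 1)
Along h;k (path 2):
  0 h→0 k→1
  1 h→1 k→0
  2 h→3 k→1
  3 h→0 k→1
  4 h→3 k→1
  result₂ = (1; 0; 1; 1; 1)
Equal? equal; square commutes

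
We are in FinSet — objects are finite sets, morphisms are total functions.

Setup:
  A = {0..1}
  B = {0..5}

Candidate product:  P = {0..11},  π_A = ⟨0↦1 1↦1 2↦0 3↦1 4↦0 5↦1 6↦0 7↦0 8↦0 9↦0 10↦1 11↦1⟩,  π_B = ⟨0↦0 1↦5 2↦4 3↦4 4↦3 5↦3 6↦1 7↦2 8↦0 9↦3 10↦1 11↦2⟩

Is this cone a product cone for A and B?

|A|·|B| = 2·6 = 12;  |P| = 12
Check the pairing map k ↦ (π_A(k), π_B(k)):
  0 ↦ (1,0)
  1 ↦ (1,5)
  2 ↦ (0,4)
  3 ↦ (1,4)
  4 ↦ (0,3)
  5 ↦ (1,3)
  6 ↦ (0,1)
  7 ↦ (0,2)
  8 ↦ (0,0)
  9 ↦ (0,3)  ✗ repeats pair of k=4
  10 ↦ (1,1)
  11 ↦ (1,2)
distinct pairs in image: 11 / 12 needed
  → (0,3) hit at k=4 and k=9

Answer: NOT A VALID PRODUCT — duplicate pair at indices 4,9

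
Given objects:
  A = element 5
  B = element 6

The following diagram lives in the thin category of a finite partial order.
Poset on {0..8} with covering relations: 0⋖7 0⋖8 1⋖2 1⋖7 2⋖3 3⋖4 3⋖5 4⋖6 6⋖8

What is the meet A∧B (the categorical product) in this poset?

Answer: A∧B = 3

Derivation:
{x : x≤A ∧ x≤B} = {1,2,3}  (A=5, B=6)
  1 ≤ 3
  2 ≤ 3
  3 ≤ 3
glb = 3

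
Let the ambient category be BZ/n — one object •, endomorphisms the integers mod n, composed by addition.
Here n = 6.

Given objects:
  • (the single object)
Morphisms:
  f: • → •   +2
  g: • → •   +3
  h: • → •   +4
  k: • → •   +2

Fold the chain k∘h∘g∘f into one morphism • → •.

Answer: +5

Trace:
  0 +2≡2 +3≡5 +4≡3 +2≡5  (mod 6)
⟦path⟧: +5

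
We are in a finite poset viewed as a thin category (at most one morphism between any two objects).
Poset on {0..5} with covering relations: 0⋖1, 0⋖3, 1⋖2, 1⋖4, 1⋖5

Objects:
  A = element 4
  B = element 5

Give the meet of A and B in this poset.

Answer: A∧B = 1

Derivation:
{x : x<=A ∧ x<=B} = {0,1}  (A=4, B=5)
  0 <= 1
  1 <= 1
glb = 1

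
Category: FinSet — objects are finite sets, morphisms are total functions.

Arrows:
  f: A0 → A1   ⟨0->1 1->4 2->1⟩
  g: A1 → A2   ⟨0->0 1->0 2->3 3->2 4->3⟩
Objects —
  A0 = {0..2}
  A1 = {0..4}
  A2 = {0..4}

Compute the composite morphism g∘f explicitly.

Answer: ⟨0->0 1->3 2->0⟩

Work:
  0 f→1 g→0
  1 f→4 g→3
  2 f→1 g→0
composite: ⟨0->0 1->3 2->0⟩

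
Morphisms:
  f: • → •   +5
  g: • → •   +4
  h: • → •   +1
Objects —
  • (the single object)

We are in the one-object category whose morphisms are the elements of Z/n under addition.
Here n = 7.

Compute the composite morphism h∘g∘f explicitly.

  0 +5≡5 +4≡2 +1≡3  (mod 7)
result: +3

Answer: +3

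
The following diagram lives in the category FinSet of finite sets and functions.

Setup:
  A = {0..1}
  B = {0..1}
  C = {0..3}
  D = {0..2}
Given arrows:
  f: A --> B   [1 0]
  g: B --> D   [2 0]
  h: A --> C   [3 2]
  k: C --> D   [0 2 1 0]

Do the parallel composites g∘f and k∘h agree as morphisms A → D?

Along f;g (path 1):
  0 f-->1 g-->0
  1 f-->0 g-->2
  result₁ = [0 2]
Along h;k (path 2):
  0 h-->3 k-->0
  1 h-->2 k-->1
  result₂ = [0 1]
Equal? distinct morphisms ✗

Answer: DOES NOT COMMUTE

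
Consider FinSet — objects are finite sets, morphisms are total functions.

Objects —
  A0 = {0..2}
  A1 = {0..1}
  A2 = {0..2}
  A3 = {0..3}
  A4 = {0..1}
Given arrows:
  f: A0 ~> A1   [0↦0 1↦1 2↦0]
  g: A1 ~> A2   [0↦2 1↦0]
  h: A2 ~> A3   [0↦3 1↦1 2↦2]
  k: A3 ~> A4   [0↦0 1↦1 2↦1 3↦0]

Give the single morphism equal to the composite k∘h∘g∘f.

  0 f~>0 g~>2 h~>2 k~>1
  1 f~>1 g~>0 h~>3 k~>0
  2 f~>0 g~>2 h~>2 k~>1
⟦path⟧: [0↦1 1↦0 2↦1]

Answer: [0↦1 1↦0 2↦1]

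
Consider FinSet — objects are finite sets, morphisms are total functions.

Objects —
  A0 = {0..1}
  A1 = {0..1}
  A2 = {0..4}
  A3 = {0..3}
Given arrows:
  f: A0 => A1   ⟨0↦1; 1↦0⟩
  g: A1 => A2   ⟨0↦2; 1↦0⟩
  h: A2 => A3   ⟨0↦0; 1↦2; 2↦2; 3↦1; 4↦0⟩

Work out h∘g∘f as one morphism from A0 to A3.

Answer: ⟨0↦0; 1↦2⟩

Trace:
  0 f=>1 g=>0 h=>0
  1 f=>0 g=>2 h=>2
composite: ⟨0↦0; 1↦2⟩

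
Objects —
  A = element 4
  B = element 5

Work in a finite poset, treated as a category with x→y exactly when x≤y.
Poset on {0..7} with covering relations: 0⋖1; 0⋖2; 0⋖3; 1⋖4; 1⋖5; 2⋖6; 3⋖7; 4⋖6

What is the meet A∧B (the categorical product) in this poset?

Answer: A∧B = 1

Trace:
{x : x⊑A ∧ x⊑B} = {0,1}  (A=4, B=5)
  0 ⊑ 1
  1 ⊑ 1
glb = 1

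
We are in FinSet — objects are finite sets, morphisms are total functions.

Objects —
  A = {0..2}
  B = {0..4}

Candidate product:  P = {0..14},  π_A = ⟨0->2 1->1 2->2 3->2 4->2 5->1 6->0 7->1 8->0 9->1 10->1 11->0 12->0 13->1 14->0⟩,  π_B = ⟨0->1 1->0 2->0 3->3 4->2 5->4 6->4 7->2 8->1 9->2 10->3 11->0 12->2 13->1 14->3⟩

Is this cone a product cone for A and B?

Answer: NOT A VALID PRODUCT — duplicate pair at indices 7,9

Derivation:
|A|·|B| = 3·5 = 15;  |P| = 15
Check the pairing map k ↦ (π_A(k), π_B(k)):
  0 -> (2,1)
  1 -> (1,0)
  2 -> (2,0)
  3 -> (2,3)
  4 -> (2,2)
  5 -> (1,4)
  6 -> (0,4)
  7 -> (1,2)
  8 -> (0,1)
  9 -> (1,2)  ✗ repeats pair of k=7
  10 -> (1,3)
  11 -> (0,0)
  12 -> (0,2)
  13 -> (1,1)
  14 -> (0,3)
distinct pairs in image: 14 / 15 needed
  → (1,2) hit at k=7 and k=9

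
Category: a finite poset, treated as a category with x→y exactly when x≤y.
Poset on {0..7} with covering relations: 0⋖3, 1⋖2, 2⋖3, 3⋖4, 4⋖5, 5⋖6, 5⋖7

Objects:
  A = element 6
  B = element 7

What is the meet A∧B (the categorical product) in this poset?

Answer: A∧B = 5

Derivation:
Lower bounds of A=6 and B=7: {0,1,2,3,4,5}
  0 <= 5
  1 <= 5
  2 <= 5
  3 <= 5
  4 <= 5
  5 <= 5
glb = 5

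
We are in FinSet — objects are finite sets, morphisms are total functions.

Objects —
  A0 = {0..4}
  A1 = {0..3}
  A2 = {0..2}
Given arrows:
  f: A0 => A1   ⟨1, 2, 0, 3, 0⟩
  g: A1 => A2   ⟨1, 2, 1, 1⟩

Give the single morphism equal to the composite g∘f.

  0 f=>1 g=>2
  1 f=>2 g=>1
  2 f=>0 g=>1
  3 f=>3 g=>1
  4 f=>0 g=>1
composite: ⟨2, 1, 1, 1, 1⟩

Answer: ⟨2, 1, 1, 1, 1⟩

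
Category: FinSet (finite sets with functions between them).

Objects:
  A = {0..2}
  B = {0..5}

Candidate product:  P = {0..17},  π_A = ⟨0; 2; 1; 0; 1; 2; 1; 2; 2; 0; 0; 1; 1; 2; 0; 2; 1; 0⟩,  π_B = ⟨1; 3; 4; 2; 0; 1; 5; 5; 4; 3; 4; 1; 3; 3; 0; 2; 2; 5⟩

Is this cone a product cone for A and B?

|A|·|B| = 3·6 = 18;  |P| = 18
Check the pairing map k ↦ (π_A(k), π_B(k)):
  0 -> (0,1)
  1 -> (2,3)
  2 -> (1,4)
  3 -> (0,2)
  4 -> (1,0)
  5 -> (2,1)
  6 -> (1,5)
  7 -> (2,5)
  8 -> (2,4)
  9 -> (0,3)
  10 -> (0,4)
  11 -> (1,1)
  12 -> (1,3)
  13 -> (2,3)  ✗ repeats pair of k=1
  14 -> (0,0)
  15 -> (2,2)
  16 -> (1,2)
  17 -> (0,5)
distinct pairs in image: 17 / 18 needed
  → (2,3) hit at k=1 and k=13

Answer: NOT A VALID PRODUCT — duplicate pair at indices 13,1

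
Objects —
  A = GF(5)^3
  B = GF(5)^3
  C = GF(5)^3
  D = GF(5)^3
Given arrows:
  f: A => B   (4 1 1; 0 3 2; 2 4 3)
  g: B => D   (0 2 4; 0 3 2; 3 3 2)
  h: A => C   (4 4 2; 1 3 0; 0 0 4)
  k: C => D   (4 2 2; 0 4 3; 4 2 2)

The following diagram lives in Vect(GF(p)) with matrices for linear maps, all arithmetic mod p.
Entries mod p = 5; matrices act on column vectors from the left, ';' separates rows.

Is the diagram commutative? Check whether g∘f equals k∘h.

Answer: DOES NOT COMMUTE

Derivation:
1) trace f;g:
  e0=(1,0,0) f=>(4,0,2) g=>(3,4,1)
  e1=(0,1,0) f=>(1,3,4) g=>(2,2,0)
  e2=(0,0,1) f=>(1,2,3) g=>(1,2,0)
  result₁ = (3 2 1; 4 2 2; 1 0 0)
2) trace h;k:
  e0=(1,0,0) h=>(4,1,0) k=>(3,4,3)
  e1=(0,1,0) h=>(4,3,0) k=>(2,2,2)
  e2=(0,0,1) h=>(2,0,4) k=>(1,2,1)
  result₂ = (3 2 1; 4 2 2; 3 2 1)
Equal? differ; not commutative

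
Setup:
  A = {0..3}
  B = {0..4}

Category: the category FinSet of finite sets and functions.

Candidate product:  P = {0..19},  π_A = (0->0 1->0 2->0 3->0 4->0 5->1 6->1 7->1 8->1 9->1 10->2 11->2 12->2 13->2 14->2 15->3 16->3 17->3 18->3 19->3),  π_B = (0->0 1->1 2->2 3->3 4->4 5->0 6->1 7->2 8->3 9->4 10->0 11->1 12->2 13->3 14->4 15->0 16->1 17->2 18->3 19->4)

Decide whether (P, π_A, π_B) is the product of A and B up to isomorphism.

|A|·|B| = 4·5 = 20;  |P| = 20
Check the pairing map k ↦ (π_A(k), π_B(k)):
  0 -> (0,0)
  1 -> (0,1)
  2 -> (0,2)
  3 -> (0,3)
  4 -> (0,4)
  5 -> (1,0)
  6 -> (1,1)
  7 -> (1,2)
  8 -> (1,3)
  9 -> (1,4)
  10 -> (2,0)
  11 -> (2,1)
  12 -> (2,2)
  13 -> (2,3)
  14 -> (2,4)
  15 -> (3,0)
  16 -> (3,1)
  17 -> (3,2)
  18 -> (3,3)
  19 -> (3,4)
distinct pairs in image: 20 / 20 needed
  → bijection onto A×B; projections well-typed.

Answer: VALID PRODUCT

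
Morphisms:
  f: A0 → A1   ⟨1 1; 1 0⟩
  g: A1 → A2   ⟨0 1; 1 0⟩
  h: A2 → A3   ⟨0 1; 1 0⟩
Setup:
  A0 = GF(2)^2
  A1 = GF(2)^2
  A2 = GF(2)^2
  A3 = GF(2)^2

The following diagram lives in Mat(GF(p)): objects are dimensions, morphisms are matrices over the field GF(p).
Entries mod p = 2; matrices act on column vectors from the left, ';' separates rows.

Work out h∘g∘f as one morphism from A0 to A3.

  e0=(1,0) f→(1,1) g→(1,1) h→(1,1)
  e1=(0,1) f→(1,0) g→(0,1) h→(1,0)
result: ⟨1 1; 1 0⟩

Answer: ⟨1 1; 1 0⟩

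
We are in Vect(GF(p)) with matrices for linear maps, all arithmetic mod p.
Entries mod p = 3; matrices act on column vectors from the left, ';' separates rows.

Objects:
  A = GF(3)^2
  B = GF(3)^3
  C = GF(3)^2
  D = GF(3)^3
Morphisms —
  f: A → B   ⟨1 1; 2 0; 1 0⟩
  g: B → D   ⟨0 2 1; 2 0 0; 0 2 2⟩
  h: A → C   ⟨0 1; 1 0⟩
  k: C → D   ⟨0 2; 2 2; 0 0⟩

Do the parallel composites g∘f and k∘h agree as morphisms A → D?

Answer: COMMUTES

Derivation:
1) trace f;g:
  e0=[1,0] f→[1,2,1] g→[2,2,0]
  e1=[0,1] f→[1,0,0] g→[0,2,0]
  composite₁ = ⟨2 0; 2 2; 0 0⟩
2) trace h;k:
  e0=[1,0] h→[0,1] k→[2,2,0]
  e1=[0,1] h→[1,0] k→[0,2,0]
  composite₂ = ⟨2 0; 2 2; 0 0⟩
Equal? YES — commutes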